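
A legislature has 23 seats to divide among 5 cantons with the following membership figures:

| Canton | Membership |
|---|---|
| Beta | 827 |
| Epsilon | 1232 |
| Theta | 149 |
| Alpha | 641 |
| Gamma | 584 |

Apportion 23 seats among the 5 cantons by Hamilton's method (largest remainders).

Total 3433; standard divisor 3433/23 ≈ 149.261.
Standard quotas: Beta 5.541, Epsilon 8.254, Theta 0.998, Alpha 4.294, Gamma 3.913.
Lower quotas: Beta 5, Epsilon 8, Theta 0, Alpha 4, Gamma 3 (sum 20, leaving 3 seats).
Remainders in descending order: Theta 0.998, Gamma 0.913, Beta 0.541, Alpha 0.294, Epsilon 0.254.
The surplus seats go to Theta, Gamma, Beta.

Beta 6, Epsilon 8, Theta 1, Alpha 4, Gamma 4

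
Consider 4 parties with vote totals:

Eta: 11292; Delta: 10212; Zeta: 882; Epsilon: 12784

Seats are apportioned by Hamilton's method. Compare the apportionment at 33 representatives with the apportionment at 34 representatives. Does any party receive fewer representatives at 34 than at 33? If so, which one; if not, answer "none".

none

At 33 seats: Eta 11, Delta 9, Zeta 1, Epsilon 12.
At 34 seats: Eta 11, Delta 10, Zeta 1, Epsilon 12.
No party's allocation decreased.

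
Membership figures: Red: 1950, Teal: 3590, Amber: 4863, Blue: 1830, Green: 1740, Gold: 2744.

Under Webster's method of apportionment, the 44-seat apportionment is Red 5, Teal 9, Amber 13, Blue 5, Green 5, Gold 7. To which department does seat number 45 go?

Priority for the next seat is population ÷ (current seats + 0.5).
Priorities: Red 354.545, Teal 377.895, Amber 360.222, Blue 332.727, Green 316.364, Gold 365.867.
Highest priority: Teal.

Teal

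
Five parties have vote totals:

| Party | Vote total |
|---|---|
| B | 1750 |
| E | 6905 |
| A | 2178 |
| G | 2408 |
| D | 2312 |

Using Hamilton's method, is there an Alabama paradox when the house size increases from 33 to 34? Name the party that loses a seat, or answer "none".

none

At 33 seats: B 4, E 15, A 4, G 5, D 5.
At 34 seats: B 4, E 15, A 5, G 5, D 5.
No party's allocation decreased.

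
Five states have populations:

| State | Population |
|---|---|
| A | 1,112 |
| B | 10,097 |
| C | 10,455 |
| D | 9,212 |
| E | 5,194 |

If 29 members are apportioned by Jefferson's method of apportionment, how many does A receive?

0

Standard divisor 36070/29 ≈ 1243.793; standard quotas: A 0.894, B 8.118, C 8.406, D 7.406, E 4.176.
Rounding down gives 0, 8, 8, 7, 4 = 27 seats, so the divisor must be adjusted.
With modified divisor 1140: modified quotas A 0.975, B 8.857, C 9.171, D 8.081, E 4.556.
Rounding down: A 0, B 8, C 9, D 8, E 4 (total 29).
A receives 0.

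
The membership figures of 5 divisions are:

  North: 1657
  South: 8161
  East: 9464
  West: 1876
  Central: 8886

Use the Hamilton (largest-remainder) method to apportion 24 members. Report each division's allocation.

North=1, South=7, East=8, West=1, Central=7

Standard divisor: 30044 ÷ 24 ≈ 1251.833.
Standard quotas: North 1.3237, South 6.5192, East 7.5601, West 1.4986, Central 7.0984.
Lower quotas: North 1, South 6, East 7, West 1, Central 7 (sum 22, leaving 2 seats).
Remainders in descending order: East 0.5601, South 0.5192, West 0.4986, North 0.3237, Central 0.0984.
Largest remainders: East, South receive the extra seats.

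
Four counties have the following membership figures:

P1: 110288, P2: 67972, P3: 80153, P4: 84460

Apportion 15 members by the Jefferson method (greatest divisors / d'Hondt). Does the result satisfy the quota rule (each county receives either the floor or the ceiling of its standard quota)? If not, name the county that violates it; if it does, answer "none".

Standard quotas: P1 4.825, P2 2.974, P3 3.507, P4 3.695.
Jefferson allocation: P1 5, P2 3, P3 3, P4 4.
Every allocation lies between the lower and upper quota.

none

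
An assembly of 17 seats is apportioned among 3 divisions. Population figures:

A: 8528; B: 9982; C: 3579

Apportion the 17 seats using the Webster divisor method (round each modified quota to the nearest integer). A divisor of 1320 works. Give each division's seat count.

A: 6; B: 8; C: 3

With modified divisor 1320: modified quotas A 6.461, B 7.562, C 2.711.
Rounding to the nearest integer: A 6, B 8, C 3 (total 17).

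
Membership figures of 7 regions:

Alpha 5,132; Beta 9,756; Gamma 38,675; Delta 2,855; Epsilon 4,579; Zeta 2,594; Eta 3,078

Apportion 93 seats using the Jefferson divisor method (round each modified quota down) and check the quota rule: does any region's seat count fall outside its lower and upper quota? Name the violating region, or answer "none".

Standard quotas: Alpha 7.159, Beta 13.609, Gamma 53.950, Delta 3.983, Epsilon 6.387, Zeta 3.619, Eta 4.294.
Jefferson allocation: Alpha 7, Beta 14, Gamma 55, Delta 4, Epsilon 6, Zeta 3, Eta 4.
Gamma has quota 53.950 (lower 53, upper 54) but receives 55 — outside the quota interval.

Gamma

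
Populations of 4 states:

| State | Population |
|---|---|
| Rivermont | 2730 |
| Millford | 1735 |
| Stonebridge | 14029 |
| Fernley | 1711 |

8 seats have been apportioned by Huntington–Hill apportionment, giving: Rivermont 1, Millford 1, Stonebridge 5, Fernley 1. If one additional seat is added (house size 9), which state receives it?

Stonebridge

Priority for the next seat is population ÷ (√(s·(s+1))).
Priorities: Rivermont 1930.402, Millford 1226.830, Stonebridge 2561.333, Fernley 1209.860.
Highest priority: Stonebridge.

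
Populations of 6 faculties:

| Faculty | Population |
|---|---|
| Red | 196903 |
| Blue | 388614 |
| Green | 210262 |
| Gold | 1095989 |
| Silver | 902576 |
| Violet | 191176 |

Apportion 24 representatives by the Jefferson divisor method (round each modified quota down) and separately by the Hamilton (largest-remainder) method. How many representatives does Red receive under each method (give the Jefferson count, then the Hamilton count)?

1 and 2

Jefferson: Red 1, Blue 3, Green 1, Gold 10, Silver 8, Violet 1.
Hamilton: Red 2, Blue 3, Green 2, Gold 9, Silver 7, Violet 1.
Red gets 1 under Jefferson and 2 under Hamilton.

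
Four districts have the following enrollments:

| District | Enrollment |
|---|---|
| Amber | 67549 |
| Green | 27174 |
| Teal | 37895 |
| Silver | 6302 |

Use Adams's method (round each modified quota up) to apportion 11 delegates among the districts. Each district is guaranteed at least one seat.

Standard divisor 138920/11 ≈ 12629.091; standard quotas: Amber 5.349, Green 2.152, Teal 3.001, Silver 0.499.
Rounding up gives 6, 3, 4, 1 = 14 seats, so the divisor must be adjusted.
With modified divisor 15200: modified quotas Amber 4.444, Green 1.788, Teal 2.493, Silver 0.415.
Rounding up: Amber 5, Green 2, Teal 3, Silver 1 (total 11).

Amber: 5, Green: 2, Teal: 3, Silver: 1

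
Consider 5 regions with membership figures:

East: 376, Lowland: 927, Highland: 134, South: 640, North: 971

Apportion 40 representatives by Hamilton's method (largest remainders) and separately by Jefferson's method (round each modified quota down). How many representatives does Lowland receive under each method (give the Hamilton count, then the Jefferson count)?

12 and 13

Hamilton: East 5, Lowland 12, Highland 2, South 8, North 13.
Jefferson: East 5, Lowland 13, Highland 1, South 8, North 13.
Lowland gets 12 under Hamilton and 13 under Jefferson.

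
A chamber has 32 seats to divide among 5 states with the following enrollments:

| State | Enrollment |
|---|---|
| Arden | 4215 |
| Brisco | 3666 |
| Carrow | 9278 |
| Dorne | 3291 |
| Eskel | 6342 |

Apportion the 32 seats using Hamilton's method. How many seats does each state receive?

Total 26792; standard divisor 26792/32 ≈ 837.25.
Standard quotas: Arden 5.0343, Brisco 4.3786, Carrow 11.0815, Dorne 3.9307, Eskel 7.5748.
Lower quotas: Arden 5, Brisco 4, Carrow 11, Dorne 3, Eskel 7 (sum 30, leaving 2 seats).
Remainders in descending order: Dorne 0.9307, Eskel 0.5748, Brisco 0.3786, Carrow 0.0815, Arden 0.0343.
Largest remainders: Dorne, Eskel receive the extra seats.

Arden 5, Brisco 4, Carrow 11, Dorne 4, Eskel 8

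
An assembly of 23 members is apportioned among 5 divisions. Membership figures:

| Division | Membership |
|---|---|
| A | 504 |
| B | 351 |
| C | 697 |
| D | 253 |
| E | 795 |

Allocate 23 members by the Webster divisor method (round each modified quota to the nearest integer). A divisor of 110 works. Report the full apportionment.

With modified divisor 110: modified quotas A 4.582, B 3.191, C 6.336, D 2.300, E 7.227.
Rounding to the nearest integer: A 5, B 3, C 6, D 2, E 7 (total 23).

A 5; B 3; C 6; D 2; E 7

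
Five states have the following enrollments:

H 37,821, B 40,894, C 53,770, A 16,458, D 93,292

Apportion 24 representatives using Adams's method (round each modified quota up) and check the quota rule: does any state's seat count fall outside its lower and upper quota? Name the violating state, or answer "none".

none

Standard quotas: H 3.747, B 4.052, C 5.327, A 1.631, D 9.243.
Adams allocation: H 4, B 4, C 5, A 2, D 9.
Every allocation lies between the lower and upper quota.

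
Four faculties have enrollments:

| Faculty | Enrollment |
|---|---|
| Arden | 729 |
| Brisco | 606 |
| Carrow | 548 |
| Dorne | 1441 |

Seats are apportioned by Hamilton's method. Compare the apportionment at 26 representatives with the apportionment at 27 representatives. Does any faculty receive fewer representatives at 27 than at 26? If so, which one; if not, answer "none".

At 26 seats: Arden 6, Brisco 5, Carrow 4, Dorne 11.
At 27 seats: Arden 6, Brisco 5, Carrow 4, Dorne 12.
No faculty's allocation decreased.

none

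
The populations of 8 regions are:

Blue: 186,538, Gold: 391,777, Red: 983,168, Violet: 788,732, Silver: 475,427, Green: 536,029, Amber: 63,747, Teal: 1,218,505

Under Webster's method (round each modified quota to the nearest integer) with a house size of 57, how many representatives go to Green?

6

Standard divisor 4643923/57 ≈ 81472.333; standard quotas: Blue 2.290, Gold 4.809, Red 12.068, Violet 9.681, Silver 5.835, Green 6.579, Amber 0.782, Teal 14.956.
Rounding to the nearest integer gives 2, 5, 12, 10, 6, 7, 1, 15 = 58 seats, so the divisor must be adjusted.
With modified divisor 82750: modified quotas Blue 2.254, Gold 4.734, Red 11.881, Violet 9.532, Silver 5.745, Green 6.478, Amber 0.770, Teal 14.725.
Rounding to the nearest integer: Blue 2, Gold 5, Red 12, Violet 10, Silver 6, Green 6, Amber 1, Teal 15 (total 57).
Green receives 6.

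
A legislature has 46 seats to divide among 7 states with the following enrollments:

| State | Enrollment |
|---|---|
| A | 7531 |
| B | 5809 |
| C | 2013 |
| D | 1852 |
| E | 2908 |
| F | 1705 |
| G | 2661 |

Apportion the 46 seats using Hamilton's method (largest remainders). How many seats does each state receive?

Standard divisor: 24479 ÷ 46 ≈ 532.152.
Standard quotas: A 14.1520, B 10.9161, C 3.7828, D 3.4802, E 5.4646, F 3.2040, G 5.0004.
Lower quotas: A 14, B 10, C 3, D 3, E 5, F 3, G 5 (sum 43, leaving 3 seats).
Remainders in descending order: B 0.9161, C 0.7828, D 0.4802, E 0.4646, F 0.2040, A 0.1520, G 0.0004.
Largest remainders: B, C, D receive the extra seats.

A: 14; B: 11; C: 4; D: 4; E: 5; F: 3; G: 5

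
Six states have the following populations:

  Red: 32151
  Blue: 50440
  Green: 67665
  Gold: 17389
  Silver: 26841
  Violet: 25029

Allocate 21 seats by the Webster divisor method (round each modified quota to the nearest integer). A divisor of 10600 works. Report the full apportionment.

With modified divisor 10600: modified quotas Red 3.033, Blue 4.758, Green 6.383, Gold 1.640, Silver 2.532, Violet 2.361.
Rounding to the nearest integer: Red 3, Blue 5, Green 6, Gold 2, Silver 3, Violet 2 (total 21).

Red 3, Blue 5, Green 6, Gold 2, Silver 3, Violet 2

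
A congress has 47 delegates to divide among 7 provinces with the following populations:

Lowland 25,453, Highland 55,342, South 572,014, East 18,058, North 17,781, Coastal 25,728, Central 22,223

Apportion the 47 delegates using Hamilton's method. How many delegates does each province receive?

Lowland 2, Highland 4, South 36, East 1, North 1, Coastal 2, Central 1

The standard divisor is 736599/47 ≈ 15672.319.
Standard quotas: Lowland 1.6241, Highland 3.5312, South 36.4984, East 1.1522, North 1.1345, Coastal 1.6416, Central 1.4180.
Lower quotas: Lowland 1, Highland 3, South 36, East 1, North 1, Coastal 1, Central 1 (sum 44, leaving 3 seats).
Remainders in descending order: Coastal 0.6416, Lowland 0.6241, Highland 0.5312, South 0.4984, Central 0.4180, East 0.1522, North 0.1345.
The surplus seats go to Coastal, Lowland, Highland.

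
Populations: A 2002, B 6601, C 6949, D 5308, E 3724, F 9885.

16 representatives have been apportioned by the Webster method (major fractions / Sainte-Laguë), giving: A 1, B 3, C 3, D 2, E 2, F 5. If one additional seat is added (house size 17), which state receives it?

D

Priority for the next seat is population ÷ (current seats + 0.5).
Priorities: A 1334.667, B 1886.000, C 1985.429, D 2123.200, E 1489.600, F 1797.273.
Highest priority: D.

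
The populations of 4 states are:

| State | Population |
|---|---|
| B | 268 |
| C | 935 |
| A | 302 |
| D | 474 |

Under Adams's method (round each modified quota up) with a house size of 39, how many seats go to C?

Standard divisor 1979/39 ≈ 50.744; standard quotas: B 5.281, C 18.426, A 5.951, D 9.341.
Rounding up gives 6, 19, 6, 10 = 41 seats, so the divisor must be adjusted.
With modified divisor 53: modified quotas B 5.057, C 17.642, A 5.698, D 8.943.
Rounding up: B 6, C 18, A 6, D 9 (total 39).
C receives 18.

18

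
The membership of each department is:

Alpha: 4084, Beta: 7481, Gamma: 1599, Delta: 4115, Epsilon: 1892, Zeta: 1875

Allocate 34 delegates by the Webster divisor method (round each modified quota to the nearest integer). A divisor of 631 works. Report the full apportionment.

With modified divisor 631: modified quotas Alpha 6.472, Beta 11.856, Gamma 2.534, Delta 6.521, Epsilon 2.998, Zeta 2.971.
Rounding to the nearest integer: Alpha 6, Beta 12, Gamma 3, Delta 7, Epsilon 3, Zeta 3 (total 34).

Alpha 6; Beta 12; Gamma 3; Delta 7; Epsilon 3; Zeta 3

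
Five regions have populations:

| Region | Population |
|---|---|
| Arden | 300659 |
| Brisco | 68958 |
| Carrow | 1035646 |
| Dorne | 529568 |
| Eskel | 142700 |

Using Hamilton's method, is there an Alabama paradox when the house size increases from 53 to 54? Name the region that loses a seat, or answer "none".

At 53 seats: Arden 8, Brisco 2, Carrow 26, Dorne 13, Eskel 4.
At 54 seats: Arden 8, Brisco 2, Carrow 27, Dorne 14, Eskel 3.
Eskel drops from 4 to 3.

Eskel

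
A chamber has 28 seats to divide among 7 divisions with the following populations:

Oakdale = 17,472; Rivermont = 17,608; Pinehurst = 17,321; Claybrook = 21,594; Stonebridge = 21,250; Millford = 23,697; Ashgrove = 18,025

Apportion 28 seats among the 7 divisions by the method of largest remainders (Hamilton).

Total 136967; standard divisor 136967/28 ≈ 4891.679.
Standard quotas: Oakdale 3.5718, Rivermont 3.5996, Pinehurst 3.5409, Claybrook 4.4144, Stonebridge 4.3441, Millford 4.8443, Ashgrove 3.6848.
Lower quotas: Oakdale 3, Rivermont 3, Pinehurst 3, Claybrook 4, Stonebridge 4, Millford 4, Ashgrove 3 (sum 24, leaving 4 seats).
Remainders in descending order: Millford 0.8443, Ashgrove 0.6848, Rivermont 0.5996, Oakdale 0.5718, Pinehurst 0.5409, Claybrook 0.4144, Stonebridge 0.3441.
Largest remainders: Millford, Ashgrove, Rivermont, Oakdale receive the extra seats.

Oakdale 4, Rivermont 4, Pinehurst 3, Claybrook 4, Stonebridge 4, Millford 5, Ashgrove 4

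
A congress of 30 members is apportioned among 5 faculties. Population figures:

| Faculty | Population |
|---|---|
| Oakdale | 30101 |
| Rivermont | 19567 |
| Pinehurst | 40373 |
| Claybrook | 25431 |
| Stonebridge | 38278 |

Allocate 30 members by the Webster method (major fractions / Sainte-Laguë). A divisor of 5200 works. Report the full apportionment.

Oakdale: 6, Rivermont: 4, Pinehurst: 8, Claybrook: 5, Stonebridge: 7

With modified divisor 5200: modified quotas Oakdale 5.789, Rivermont 3.763, Pinehurst 7.764, Claybrook 4.891, Stonebridge 7.361.
Rounding to the nearest integer: Oakdale 6, Rivermont 4, Pinehurst 8, Claybrook 5, Stonebridge 7 (total 30).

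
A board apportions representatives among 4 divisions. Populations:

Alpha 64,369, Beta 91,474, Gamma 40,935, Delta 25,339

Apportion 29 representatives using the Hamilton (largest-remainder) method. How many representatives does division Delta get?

Standard divisor: 222117 ÷ 29 ≈ 7659.207.
Standard quotas: Alpha 8.4041, Beta 11.9430, Gamma 5.3445, Delta 3.3083.
Lower quotas: Alpha 8, Beta 11, Gamma 5, Delta 3 (sum 27, leaving 2 seats).
Remainders in descending order: Beta 0.9430, Alpha 0.4041, Gamma 0.3445, Delta 0.3083.
Largest remainders: Beta, Alpha receive the extra seats.
Delta receives 3.

3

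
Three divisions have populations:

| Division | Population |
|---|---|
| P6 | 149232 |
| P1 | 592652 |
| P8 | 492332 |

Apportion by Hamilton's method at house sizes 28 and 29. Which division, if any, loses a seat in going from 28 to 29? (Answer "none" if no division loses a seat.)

none

At 28 seats: P6 3, P1 14, P8 11.
At 29 seats: P6 3, P1 14, P8 12.
No division's allocation decreased.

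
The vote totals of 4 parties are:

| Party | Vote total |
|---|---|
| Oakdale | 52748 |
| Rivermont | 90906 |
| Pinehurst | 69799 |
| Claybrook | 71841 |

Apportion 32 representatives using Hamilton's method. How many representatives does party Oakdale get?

6

Total 285294; standard divisor 285294/32 ≈ 8915.438.
Standard quotas: Oakdale 5.9165, Rivermont 10.1965, Pinehurst 7.8290, Claybrook 8.0580.
Lower quotas: Oakdale 5, Rivermont 10, Pinehurst 7, Claybrook 8 (sum 30, leaving 2 seats).
Remainders in descending order: Oakdale 0.9165, Pinehurst 0.8290, Rivermont 0.1965, Claybrook 0.0580.
The surplus seats go to Oakdale, Pinehurst.
Oakdale receives 6.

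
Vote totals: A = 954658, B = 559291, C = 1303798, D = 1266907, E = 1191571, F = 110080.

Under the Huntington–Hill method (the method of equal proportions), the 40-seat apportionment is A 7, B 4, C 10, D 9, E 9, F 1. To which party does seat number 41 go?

Priority for the next seat is population ÷ (√(s·(s+1))).
Priorities: A 127571.541, B 125061.270, C 124312.262, D 133543.723, E 125602.612, F 77838.314.
Highest priority: D.

D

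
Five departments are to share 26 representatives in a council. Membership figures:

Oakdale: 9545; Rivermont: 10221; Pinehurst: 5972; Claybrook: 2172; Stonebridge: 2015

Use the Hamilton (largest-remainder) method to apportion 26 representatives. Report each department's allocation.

Oakdale 8; Rivermont 9; Pinehurst 5; Claybrook 2; Stonebridge 2

Total 29925; standard divisor 29925/26 ≈ 1150.962.
Standard quotas: Oakdale 8.2931, Rivermont 8.8804, Pinehurst 5.1887, Claybrook 1.8871, Stonebridge 1.7507.
Lower quotas: Oakdale 8, Rivermont 8, Pinehurst 5, Claybrook 1, Stonebridge 1 (sum 23, leaving 3 seats).
Remainders in descending order: Claybrook 0.8871, Rivermont 0.8804, Stonebridge 0.7507, Oakdale 0.2931, Pinehurst 0.1887.
Largest remainders: Claybrook, Rivermont, Stonebridge receive the extra seats.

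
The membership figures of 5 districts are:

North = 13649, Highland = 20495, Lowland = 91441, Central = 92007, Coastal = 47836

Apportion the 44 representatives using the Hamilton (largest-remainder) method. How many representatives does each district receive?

The standard divisor is 265428/44 ≈ 6032.455.
Standard quotas: North 2.2626, Highland 3.3975, Lowland 15.1582, Central 15.2520, Coastal 7.9298.
Lower quotas: North 2, Highland 3, Lowland 15, Central 15, Coastal 7 (sum 42, leaving 2 seats).
Remainders in descending order: Coastal 0.9298, Highland 0.3975, North 0.2626, Central 0.2520, Lowland 0.1582.
Largest remainders: Coastal, Highland receive the extra seats.

North 2, Highland 4, Lowland 15, Central 15, Coastal 8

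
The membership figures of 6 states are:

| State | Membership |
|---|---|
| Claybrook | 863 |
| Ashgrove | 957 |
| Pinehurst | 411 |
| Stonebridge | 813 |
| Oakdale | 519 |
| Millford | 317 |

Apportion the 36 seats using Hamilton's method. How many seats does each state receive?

The standard divisor is 3880/36 ≈ 107.778.
Standard quotas: Claybrook 8.007, Ashgrove 8.879, Pinehurst 3.813, Stonebridge 7.543, Oakdale 4.815, Millford 2.941.
Lower quotas: Claybrook 8, Ashgrove 8, Pinehurst 3, Stonebridge 7, Oakdale 4, Millford 2 (sum 32, leaving 4 seats).
Remainders in descending order: Millford 0.941, Ashgrove 0.879, Oakdale 0.815, Pinehurst 0.813, Stonebridge 0.543, Claybrook 0.007.
Largest remainders: Millford, Ashgrove, Oakdale, Pinehurst receive the extra seats.

Claybrook: 8, Ashgrove: 9, Pinehurst: 4, Stonebridge: 7, Oakdale: 5, Millford: 3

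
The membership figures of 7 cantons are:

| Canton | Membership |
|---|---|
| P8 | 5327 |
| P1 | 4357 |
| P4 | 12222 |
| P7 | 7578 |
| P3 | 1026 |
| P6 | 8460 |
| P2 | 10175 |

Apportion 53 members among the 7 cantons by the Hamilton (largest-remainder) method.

P8: 6, P1: 5, P4: 13, P7: 8, P3: 1, P6: 9, P2: 11

Standard divisor: 49145 ÷ 53 ≈ 927.264.
Standard quotas: P8 5.7449, P1 4.6988, P4 13.1807, P7 8.1724, P3 1.1065, P6 9.1236, P2 10.9731.
Lower quotas: P8 5, P1 4, P4 13, P7 8, P3 1, P6 9, P2 10 (sum 50, leaving 3 seats).
Remainders in descending order: P2 0.9731, P8 0.7449, P1 0.6988, P4 0.1807, P7 0.1724, P6 0.1236, P3 0.1065.
Largest remainders: P2, P8, P1 receive the extra seats.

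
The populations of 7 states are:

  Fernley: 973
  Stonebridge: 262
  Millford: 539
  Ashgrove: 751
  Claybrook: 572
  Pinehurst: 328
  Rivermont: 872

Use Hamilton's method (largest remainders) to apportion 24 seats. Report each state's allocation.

Standard divisor: 4297 ÷ 24 ≈ 179.042.
Standard quotas: Fernley 5.434, Stonebridge 1.463, Millford 3.010, Ashgrove 4.195, Claybrook 3.195, Pinehurst 1.832, Rivermont 4.870.
Lower quotas: Fernley 5, Stonebridge 1, Millford 3, Ashgrove 4, Claybrook 3, Pinehurst 1, Rivermont 4 (sum 21, leaving 3 seats).
Remainders in descending order: Rivermont 0.870, Pinehurst 0.832, Stonebridge 0.463, Fernley 0.434, Claybrook 0.195, Ashgrove 0.195, Millford 0.010.
The surplus seats go to Rivermont, Pinehurst, Stonebridge.

Fernley: 5, Stonebridge: 2, Millford: 3, Ashgrove: 4, Claybrook: 3, Pinehurst: 2, Rivermont: 5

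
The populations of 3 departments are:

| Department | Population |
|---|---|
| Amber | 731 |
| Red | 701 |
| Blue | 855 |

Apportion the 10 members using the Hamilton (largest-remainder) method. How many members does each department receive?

Amber 3, Red 3, Blue 4

The standard divisor is 2287/10 ≈ 228.7.
Standard quotas: Amber 3.196, Red 3.065, Blue 3.739.
Lower quotas: Amber 3, Red 3, Blue 3 (sum 9, leaving 1 seat).
Remainders in descending order: Blue 0.739, Amber 0.196, Red 0.065.
Largest remainder: Blue receives the extra seat.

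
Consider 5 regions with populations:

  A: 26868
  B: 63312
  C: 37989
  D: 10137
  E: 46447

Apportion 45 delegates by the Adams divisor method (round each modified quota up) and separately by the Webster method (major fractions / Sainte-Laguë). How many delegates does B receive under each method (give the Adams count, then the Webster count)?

15 and 16

Adams: A 7, B 15, C 9, D 3, E 11.
Webster: A 7, B 16, C 9, D 2, E 11.
B gets 15 under Adams and 16 under Webster.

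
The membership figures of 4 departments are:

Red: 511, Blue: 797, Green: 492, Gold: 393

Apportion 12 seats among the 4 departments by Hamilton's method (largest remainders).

Red 3, Blue 4, Green 3, Gold 2

The standard divisor is 2193/12 ≈ 182.75.
Standard quotas: Red 2.796, Blue 4.361, Green 2.692, Gold 2.150.
Lower quotas: Red 2, Blue 4, Green 2, Gold 2 (sum 10, leaving 2 seats).
Remainders in descending order: Red 0.796, Green 0.692, Blue 0.361, Gold 0.150.
Largest remainders: Red, Green receive the extra seats.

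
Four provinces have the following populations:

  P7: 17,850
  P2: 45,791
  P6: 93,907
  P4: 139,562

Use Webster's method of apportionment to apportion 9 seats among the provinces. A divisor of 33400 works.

P7=1; P2=1; P6=3; P4=4

With modified divisor 33400: modified quotas P7 0.534, P2 1.371, P6 2.812, P4 4.179.
Rounding to the nearest integer: P7 1, P2 1, P6 3, P4 4 (total 9).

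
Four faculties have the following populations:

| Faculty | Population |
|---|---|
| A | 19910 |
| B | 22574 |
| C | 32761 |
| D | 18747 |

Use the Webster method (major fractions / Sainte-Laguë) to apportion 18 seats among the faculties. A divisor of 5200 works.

With modified divisor 5200: modified quotas A 3.829, B 4.341, C 6.300, D 3.605.
Rounding to the nearest integer: A 4, B 4, C 6, D 4 (total 18).

A 4; B 4; C 6; D 4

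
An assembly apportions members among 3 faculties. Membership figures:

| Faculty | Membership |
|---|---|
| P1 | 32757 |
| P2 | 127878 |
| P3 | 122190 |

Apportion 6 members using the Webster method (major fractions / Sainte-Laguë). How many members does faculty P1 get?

Standard divisor 282825/6 ≈ 47137.5; standard quotas: P1 0.695, P2 2.713, P3 2.592.
Rounding to the nearest integer gives 1, 3, 3 = 7 seats, so the divisor must be adjusted.
With modified divisor 50000: modified quotas P1 0.655, P2 2.558, P3 2.444.
Rounding to the nearest integer: P1 1, P2 3, P3 2 (total 6).
P1 receives 1.

1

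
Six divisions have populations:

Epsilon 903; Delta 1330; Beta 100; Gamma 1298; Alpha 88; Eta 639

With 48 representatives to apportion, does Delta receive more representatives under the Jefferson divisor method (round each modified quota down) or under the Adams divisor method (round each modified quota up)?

Jefferson

Jefferson: Epsilon 10, Delta 15, Beta 1, Gamma 14, Alpha 1, Eta 7.
Adams: Epsilon 10, Delta 14, Beta 2, Gamma 14, Alpha 1, Eta 7.
Delta gets 15 under Jefferson and 14 under Adams.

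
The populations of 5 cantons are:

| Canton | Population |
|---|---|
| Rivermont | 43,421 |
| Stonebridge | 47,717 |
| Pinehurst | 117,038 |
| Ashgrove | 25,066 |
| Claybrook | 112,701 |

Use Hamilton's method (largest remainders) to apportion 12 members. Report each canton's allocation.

Total 345943; standard divisor 345943/12 ≈ 28828.583.
Standard quotas: Rivermont 1.5062, Stonebridge 1.6552, Pinehurst 4.0598, Ashgrove 0.8695, Claybrook 3.9093.
Lower quotas: Rivermont 1, Stonebridge 1, Pinehurst 4, Ashgrove 0, Claybrook 3 (sum 9, leaving 3 seats).
Remainders in descending order: Claybrook 0.9093, Ashgrove 0.8695, Stonebridge 0.6552, Rivermont 0.5062, Pinehurst 0.0598.
The surplus seats go to Claybrook, Ashgrove, Stonebridge.

Rivermont: 1, Stonebridge: 2, Pinehurst: 4, Ashgrove: 1, Claybrook: 4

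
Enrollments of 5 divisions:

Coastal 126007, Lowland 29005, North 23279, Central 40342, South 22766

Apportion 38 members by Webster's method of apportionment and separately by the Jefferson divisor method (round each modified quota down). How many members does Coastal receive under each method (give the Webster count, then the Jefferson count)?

20 and 21

Webster: Coastal 20, Lowland 4, North 4, Central 6, South 4.
Jefferson: Coastal 21, Lowland 4, North 4, Central 6, South 3.
Coastal gets 20 under Webster and 21 under Jefferson.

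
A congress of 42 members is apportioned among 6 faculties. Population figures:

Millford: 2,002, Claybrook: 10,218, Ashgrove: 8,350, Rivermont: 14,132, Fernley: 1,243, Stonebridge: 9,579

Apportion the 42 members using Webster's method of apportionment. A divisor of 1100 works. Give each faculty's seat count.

Millford: 2, Claybrook: 9, Ashgrove: 8, Rivermont: 13, Fernley: 1, Stonebridge: 9

With modified divisor 1100: modified quotas Millford 1.820, Claybrook 9.289, Ashgrove 7.591, Rivermont 12.847, Fernley 1.130, Stonebridge 8.708.
Rounding to the nearest integer: Millford 2, Claybrook 9, Ashgrove 8, Rivermont 13, Fernley 1, Stonebridge 9 (total 42).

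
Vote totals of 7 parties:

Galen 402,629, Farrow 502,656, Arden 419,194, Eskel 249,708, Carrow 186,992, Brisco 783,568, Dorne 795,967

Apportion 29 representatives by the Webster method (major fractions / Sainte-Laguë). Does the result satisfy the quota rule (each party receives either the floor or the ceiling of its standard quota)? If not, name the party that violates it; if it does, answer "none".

none

Standard quotas: Galen 3.495, Farrow 4.363, Arden 3.639, Eskel 2.168, Carrow 1.623, Brisco 6.802, Dorne 6.910.
Webster allocation: Galen 3, Farrow 4, Arden 4, Eskel 2, Carrow 2, Brisco 7, Dorne 7.
Every allocation lies between the lower and upper quota.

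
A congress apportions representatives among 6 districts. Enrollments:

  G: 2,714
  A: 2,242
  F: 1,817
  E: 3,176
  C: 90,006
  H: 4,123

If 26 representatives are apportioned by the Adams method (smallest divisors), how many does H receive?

Standard divisor 104078/26 ≈ 4003; standard quotas: G 0.678, A 0.560, F 0.454, E 0.793, C 22.485, H 1.030.
Rounding up gives 1, 1, 1, 1, 23, 2 = 29 seats, so the divisor must be adjusted.
With modified divisor 4400: modified quotas G 0.617, A 0.510, F 0.413, E 0.722, C 20.456, H 0.937.
Rounding up: G 1, A 1, F 1, E 1, C 21, H 1 (total 26).
H receives 1.

1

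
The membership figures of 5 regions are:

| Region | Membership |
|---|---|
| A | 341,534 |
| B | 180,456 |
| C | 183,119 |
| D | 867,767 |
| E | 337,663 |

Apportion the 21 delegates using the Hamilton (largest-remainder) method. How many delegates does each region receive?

The standard divisor is 1910539/21 ≈ 90978.048.
Standard quotas: A 3.7540, B 1.9835, C 2.0128, D 9.5382, E 3.7115.
Lower quotas: A 3, B 1, C 2, D 9, E 3 (sum 18, leaving 3 seats).
Remainders in descending order: B 0.9835, A 0.7540, E 0.7115, D 0.5382, C 0.0128.
The surplus seats go to B, A, E.

A=4, B=2, C=2, D=9, E=4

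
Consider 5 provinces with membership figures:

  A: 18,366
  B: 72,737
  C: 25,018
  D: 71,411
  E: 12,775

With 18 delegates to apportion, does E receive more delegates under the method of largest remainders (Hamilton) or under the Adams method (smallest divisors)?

Adams

Hamilton: A 2, B 7, C 2, D 6, E 1.
Adams: A 2, B 6, C 2, D 6, E 2.
E gets 1 under Hamilton and 2 under Adams.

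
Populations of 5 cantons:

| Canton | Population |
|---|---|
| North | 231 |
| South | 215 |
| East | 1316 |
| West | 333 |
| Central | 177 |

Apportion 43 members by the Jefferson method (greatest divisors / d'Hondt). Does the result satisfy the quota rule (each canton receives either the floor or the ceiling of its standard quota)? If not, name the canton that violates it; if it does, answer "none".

Standard quotas: North 4.372, South 4.069, East 24.907, West 6.302, Central 3.350.
Jefferson allocation: North 4, South 4, East 26, West 6, Central 3.
East has quota 24.907 (lower 24, upper 25) but receives 26 — outside the quota interval.

East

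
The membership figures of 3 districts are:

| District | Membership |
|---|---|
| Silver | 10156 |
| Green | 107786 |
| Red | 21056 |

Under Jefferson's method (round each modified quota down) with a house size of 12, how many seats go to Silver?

Standard divisor 138998/12 ≈ 11583.167; standard quotas: Silver 0.877, Green 9.305, Red 1.818.
Rounding down gives 0, 9, 1 = 10 seats, so the divisor must be adjusted.
With modified divisor 10416.4: modified quotas Silver 0.975, Green 10.348, Red 2.021.
Rounding down: Silver 0, Green 10, Red 2 (total 12).
Silver receives 0.

0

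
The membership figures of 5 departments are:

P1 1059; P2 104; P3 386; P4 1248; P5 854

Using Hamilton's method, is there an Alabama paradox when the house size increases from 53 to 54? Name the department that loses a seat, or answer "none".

At 53 seats: P1 15, P2 2, P3 6, P4 18, P5 12.
At 54 seats: P1 16, P2 1, P3 6, P4 18, P5 13.
P2 drops from 2 to 1.

P2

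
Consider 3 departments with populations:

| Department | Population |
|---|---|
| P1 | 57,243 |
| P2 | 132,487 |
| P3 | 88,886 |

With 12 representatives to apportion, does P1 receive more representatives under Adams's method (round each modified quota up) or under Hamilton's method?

Adams

Adams: P1 3, P2 5, P3 4.
Hamilton: P1 2, P2 6, P3 4.
P1 gets 3 under Adams and 2 under Hamilton.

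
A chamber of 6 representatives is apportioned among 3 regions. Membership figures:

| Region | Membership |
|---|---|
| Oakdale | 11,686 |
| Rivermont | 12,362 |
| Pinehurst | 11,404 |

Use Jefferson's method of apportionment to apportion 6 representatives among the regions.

Standard divisor 35452/6 ≈ 5908.667; standard quotas: Oakdale 1.978, Rivermont 2.092, Pinehurst 1.930.
Rounding down gives 1, 2, 1 = 4 seats, so the divisor must be adjusted.
With modified divisor 4900: modified quotas Oakdale 2.385, Rivermont 2.523, Pinehurst 2.327.
Rounding down: Oakdale 2, Rivermont 2, Pinehurst 2 (total 6).

Oakdale=2, Rivermont=2, Pinehurst=2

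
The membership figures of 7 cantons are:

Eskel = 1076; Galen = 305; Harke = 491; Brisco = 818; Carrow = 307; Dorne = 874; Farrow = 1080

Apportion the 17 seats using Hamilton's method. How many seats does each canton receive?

The standard divisor is 4951/17 ≈ 291.235.
Standard quotas: Eskel 3.695, Galen 1.047, Harke 1.686, Brisco 2.809, Carrow 1.054, Dorne 3.001, Farrow 3.708.
Lower quotas: Eskel 3, Galen 1, Harke 1, Brisco 2, Carrow 1, Dorne 3, Farrow 3 (sum 14, leaving 3 seats).
Remainders in descending order: Brisco 0.809, Farrow 0.708, Eskel 0.695, Harke 0.686, Carrow 0.054, Galen 0.047, Dorne 0.001.
The surplus seats go to Brisco, Farrow, Eskel.

Eskel 4, Galen 1, Harke 1, Brisco 3, Carrow 1, Dorne 3, Farrow 4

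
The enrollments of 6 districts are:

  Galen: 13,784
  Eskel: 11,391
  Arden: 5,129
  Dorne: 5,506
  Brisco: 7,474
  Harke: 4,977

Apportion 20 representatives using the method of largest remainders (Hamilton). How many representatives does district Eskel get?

5

Standard divisor: 48261 ÷ 20 ≈ 2413.05.
Standard quotas: Galen 5.7123, Eskel 4.7206, Arden 2.1255, Dorne 2.2818, Brisco 3.0973, Harke 2.0625.
Lower quotas: Galen 5, Eskel 4, Arden 2, Dorne 2, Brisco 3, Harke 2 (sum 18, leaving 2 seats).
Remainders in descending order: Eskel 0.7206, Galen 0.7123, Dorne 0.2818, Arden 0.1255, Brisco 0.0973, Harke 0.0625.
Largest remainders: Eskel, Galen receive the extra seats.
Eskel receives 5.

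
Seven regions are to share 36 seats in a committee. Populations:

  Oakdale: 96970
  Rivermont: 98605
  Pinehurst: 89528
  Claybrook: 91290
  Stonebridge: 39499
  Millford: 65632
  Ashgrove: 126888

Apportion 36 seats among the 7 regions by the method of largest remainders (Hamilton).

Oakdale 6, Rivermont 6, Pinehurst 5, Claybrook 5, Stonebridge 2, Millford 4, Ashgrove 8

Standard divisor: 608412 ÷ 36 ≈ 16900.333.
Standard quotas: Oakdale 5.7378, Rivermont 5.8345, Pinehurst 5.2974, Claybrook 5.4017, Stonebridge 2.3372, Millford 3.8835, Ashgrove 7.5080.
Lower quotas: Oakdale 5, Rivermont 5, Pinehurst 5, Claybrook 5, Stonebridge 2, Millford 3, Ashgrove 7 (sum 32, leaving 4 seats).
Remainders in descending order: Millford 0.8835, Rivermont 0.8345, Oakdale 0.7378, Ashgrove 0.5080, Claybrook 0.4017, Stonebridge 0.3372, Pinehurst 0.2974.
The surplus seats go to Millford, Rivermont, Oakdale, Ashgrove.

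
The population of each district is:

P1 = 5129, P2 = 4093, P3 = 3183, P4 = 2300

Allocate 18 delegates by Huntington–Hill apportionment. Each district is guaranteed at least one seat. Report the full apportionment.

P1 6, P2 5, P3 4, P4 3

With divisor 853: modified quotas P1 6.013, P2 4.798, P3 3.732, P4 2.696.
Geometric-mean thresholds: P1 √(6·7)=6.481, P2 √(4·5)=4.472, P3 √(3·4)=3.464, P4 √(2·3)=2.449.
Each quota rounded against its threshold gives P1 6, P2 5, P3 4, P4 3 (total 18).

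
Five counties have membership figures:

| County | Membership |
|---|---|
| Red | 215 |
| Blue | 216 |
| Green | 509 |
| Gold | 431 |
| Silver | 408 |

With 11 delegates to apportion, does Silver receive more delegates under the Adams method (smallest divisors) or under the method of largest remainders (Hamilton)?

Hamilton

Adams: Red 1, Blue 2, Green 3, Gold 3, Silver 2.
Hamilton: Red 1, Blue 1, Green 3, Gold 3, Silver 3.
Silver gets 2 under Adams and 3 under Hamilton.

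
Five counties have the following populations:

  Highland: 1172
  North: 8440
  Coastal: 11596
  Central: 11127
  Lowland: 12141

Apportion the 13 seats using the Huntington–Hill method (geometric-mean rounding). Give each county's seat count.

With divisor 3475: modified quotas Highland 0.337, North 2.429, Coastal 3.337, Central 3.202, Lowland 3.494.
Geometric-mean thresholds: Highland (min 1), North √(2·3)=2.449, Coastal √(3·4)=3.464, Central √(3·4)=3.464, Lowland √(3·4)=3.464.
Each quota rounded against its threshold gives Highland 1, North 2, Coastal 3, Central 3, Lowland 4 (total 13).

Highland: 1, North: 2, Coastal: 3, Central: 3, Lowland: 4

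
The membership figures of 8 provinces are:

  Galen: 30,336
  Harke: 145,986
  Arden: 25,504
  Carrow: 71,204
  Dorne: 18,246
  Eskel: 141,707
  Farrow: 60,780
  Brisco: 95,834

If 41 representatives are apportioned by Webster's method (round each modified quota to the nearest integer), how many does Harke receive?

10

Standard divisor 589597/41 ≈ 14380.415; standard quotas: Galen 2.110, Harke 10.152, Arden 1.774, Carrow 4.951, Dorne 1.269, Eskel 9.854, Farrow 4.227, Brisco 6.664.
Rounding to the nearest integer gives Galen 2, Harke 10, Arden 2, Carrow 5, Dorne 1, Eskel 10, Farrow 4, Brisco 7 — total 41, matching the house size, so no adjustment is needed.
Harke receives 10.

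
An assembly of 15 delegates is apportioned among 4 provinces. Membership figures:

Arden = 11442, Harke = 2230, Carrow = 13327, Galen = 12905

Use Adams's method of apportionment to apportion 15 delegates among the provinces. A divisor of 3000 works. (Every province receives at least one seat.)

Arden: 4, Harke: 1, Carrow: 5, Galen: 5

With modified divisor 3000: modified quotas Arden 3.814, Harke 0.743, Carrow 4.442, Galen 4.302.
Rounding up: Arden 4, Harke 1, Carrow 5, Galen 5 (total 15).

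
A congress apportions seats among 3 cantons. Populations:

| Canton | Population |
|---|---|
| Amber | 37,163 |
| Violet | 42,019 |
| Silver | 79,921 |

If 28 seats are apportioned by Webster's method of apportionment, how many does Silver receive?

Standard divisor 159103/28 ≈ 5682.25; standard quotas: Amber 6.540, Violet 7.395, Silver 14.065.
Rounding to the nearest integer gives Amber 7, Violet 7, Silver 14 — total 28, matching the house size, so no adjustment is needed.
Silver receives 14.

14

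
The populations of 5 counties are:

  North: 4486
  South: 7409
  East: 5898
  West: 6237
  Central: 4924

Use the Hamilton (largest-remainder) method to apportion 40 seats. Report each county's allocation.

North 6, South 10, East 8, West 9, Central 7

The standard divisor is 28954/40 ≈ 723.85.
Standard quotas: North 6.1974, South 10.2355, East 8.1481, West 8.6164, Central 6.8025.
Lower quotas: North 6, South 10, East 8, West 8, Central 6 (sum 38, leaving 2 seats).
Remainders in descending order: Central 0.8025, West 0.6164, South 0.2355, North 0.1974, East 0.1481.
Largest remainders: Central, West receive the extra seats.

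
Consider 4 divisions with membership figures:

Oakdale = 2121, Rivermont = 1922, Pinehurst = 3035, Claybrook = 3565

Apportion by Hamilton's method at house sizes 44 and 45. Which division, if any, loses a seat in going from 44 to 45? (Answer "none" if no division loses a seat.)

At 44 seats: Oakdale 9, Rivermont 8, Pinehurst 12, Claybrook 15.
At 45 seats: Oakdale 9, Rivermont 8, Pinehurst 13, Claybrook 15.
No division's allocation decreased.

none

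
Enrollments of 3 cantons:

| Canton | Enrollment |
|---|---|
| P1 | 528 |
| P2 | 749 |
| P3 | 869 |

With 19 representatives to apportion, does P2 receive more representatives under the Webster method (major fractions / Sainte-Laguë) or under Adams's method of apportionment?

Adams

Webster: P1 5, P2 6, P3 8.
Adams: P1 5, P2 7, P3 7.
P2 gets 6 under Webster and 7 under Adams.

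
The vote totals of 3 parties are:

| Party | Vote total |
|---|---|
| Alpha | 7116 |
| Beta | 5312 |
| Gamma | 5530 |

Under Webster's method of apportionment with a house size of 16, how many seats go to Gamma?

Standard divisor 17958/16 ≈ 1122.375; standard quotas: Alpha 6.340, Beta 4.733, Gamma 4.927.
Rounding to the nearest integer gives Alpha 6, Beta 5, Gamma 5 — total 16, matching the house size, so no adjustment is needed.
Gamma receives 5.

5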